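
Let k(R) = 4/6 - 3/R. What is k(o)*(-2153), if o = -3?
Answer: -10765/3 ≈ -3588.3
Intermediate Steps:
k(R) = ⅔ - 3/R (k(R) = 4*(⅙) - 3/R = ⅔ - 3/R)
k(o)*(-2153) = (⅔ - 3/(-3))*(-2153) = (⅔ - 3*(-⅓))*(-2153) = (⅔ + 1)*(-2153) = (5/3)*(-2153) = -10765/3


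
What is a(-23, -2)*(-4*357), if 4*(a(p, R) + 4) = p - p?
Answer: 5712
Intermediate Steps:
a(p, R) = -4 (a(p, R) = -4 + (p - p)/4 = -4 + (¼)*0 = -4 + 0 = -4)
a(-23, -2)*(-4*357) = -(-16)*357 = -4*(-1428) = 5712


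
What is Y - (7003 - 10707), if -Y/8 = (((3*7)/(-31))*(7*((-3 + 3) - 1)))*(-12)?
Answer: 128936/31 ≈ 4159.2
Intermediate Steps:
Y = 14112/31 (Y = -8*((3*7)/(-31))*(7*((-3 + 3) - 1))*(-12) = -8*(21*(-1/31))*(7*(0 - 1))*(-12) = -8*(-147*(-1)/31)*(-12) = -8*(-21/31*(-7))*(-12) = -1176*(-12)/31 = -8*(-1764/31) = 14112/31 ≈ 455.23)
Y - (7003 - 10707) = 14112/31 - (7003 - 10707) = 14112/31 - 1*(-3704) = 14112/31 + 3704 = 128936/31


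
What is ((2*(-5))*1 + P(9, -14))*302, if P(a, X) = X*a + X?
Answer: -45300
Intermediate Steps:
P(a, X) = X + X*a
((2*(-5))*1 + P(9, -14))*302 = ((2*(-5))*1 - 14*(1 + 9))*302 = (-10*1 - 14*10)*302 = (-10 - 140)*302 = -150*302 = -45300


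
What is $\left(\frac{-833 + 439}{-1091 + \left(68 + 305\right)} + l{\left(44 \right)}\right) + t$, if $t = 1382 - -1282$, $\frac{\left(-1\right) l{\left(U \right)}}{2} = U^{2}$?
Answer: $- \frac{433475}{359} \approx -1207.5$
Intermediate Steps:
$l{\left(U \right)} = - 2 U^{2}$
$t = 2664$ ($t = 1382 + 1282 = 2664$)
$\left(\frac{-833 + 439}{-1091 + \left(68 + 305\right)} + l{\left(44 \right)}\right) + t = \left(\frac{-833 + 439}{-1091 + \left(68 + 305\right)} - 2 \cdot 44^{2}\right) + 2664 = \left(- \frac{394}{-1091 + 373} - 3872\right) + 2664 = \left(- \frac{394}{-718} - 3872\right) + 2664 = \left(\left(-394\right) \left(- \frac{1}{718}\right) - 3872\right) + 2664 = \left(\frac{197}{359} - 3872\right) + 2664 = - \frac{1389851}{359} + 2664 = - \frac{433475}{359}$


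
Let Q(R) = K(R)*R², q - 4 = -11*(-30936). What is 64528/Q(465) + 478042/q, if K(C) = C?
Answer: 961730250053/684306717750 ≈ 1.4054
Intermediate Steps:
q = 340300 (q = 4 - 11*(-30936) = 4 + 340296 = 340300)
Q(R) = R³ (Q(R) = R*R² = R³)
64528/Q(465) + 478042/q = 64528/(465³) + 478042/340300 = 64528/100544625 + 478042*(1/340300) = 64528*(1/100544625) + 239021/170150 = 64528/100544625 + 239021/170150 = 961730250053/684306717750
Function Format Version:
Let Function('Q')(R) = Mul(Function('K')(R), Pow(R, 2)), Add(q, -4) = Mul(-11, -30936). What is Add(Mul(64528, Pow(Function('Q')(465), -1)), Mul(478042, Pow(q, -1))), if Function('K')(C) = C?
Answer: Rational(961730250053, 684306717750) ≈ 1.4054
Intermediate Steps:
q = 340300 (q = Add(4, Mul(-11, -30936)) = Add(4, 340296) = 340300)
Function('Q')(R) = Pow(R, 3) (Function('Q')(R) = Mul(R, Pow(R, 2)) = Pow(R, 3))
Add(Mul(64528, Pow(Function('Q')(465), -1)), Mul(478042, Pow(q, -1))) = Add(Mul(64528, Pow(Pow(465, 3), -1)), Mul(478042, Pow(340300, -1))) = Add(Mul(64528, Pow(100544625, -1)), Mul(478042, Rational(1, 340300))) = Add(Mul(64528, Rational(1, 100544625)), Rational(239021, 170150)) = Add(Rational(64528, 100544625), Rational(239021, 170150)) = Rational(961730250053, 684306717750)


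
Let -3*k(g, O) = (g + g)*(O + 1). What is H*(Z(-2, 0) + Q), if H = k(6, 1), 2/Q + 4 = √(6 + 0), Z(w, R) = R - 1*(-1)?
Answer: -8/5 + 8*√6/5 ≈ 2.3192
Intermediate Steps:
Z(w, R) = 1 + R (Z(w, R) = R + 1 = 1 + R)
k(g, O) = -2*g*(1 + O)/3 (k(g, O) = -(g + g)*(O + 1)/3 = -2*g*(1 + O)/3)
Q = 2/(-4 + √6) (Q = 2/(-4 + √(6 + 0)) = 2/(-4 + √6) ≈ -1.2899)
H = -8 (H = -⅔*6*(1 + 1) = -⅔*6*2 = -8)
H*(Z(-2, 0) + Q) = -8*((1 + 0) + (-⅘ - √6/5)) = -8*(1 + (-⅘ - √6/5)) = -8*(⅕ - √6/5) = -8/5 + 8*√6/5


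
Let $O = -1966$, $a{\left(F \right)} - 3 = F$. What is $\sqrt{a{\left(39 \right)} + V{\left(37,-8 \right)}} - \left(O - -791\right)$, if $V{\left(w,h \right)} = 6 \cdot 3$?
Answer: $1175 + 2 \sqrt{15} \approx 1182.7$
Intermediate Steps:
$a{\left(F \right)} = 3 + F$
$V{\left(w,h \right)} = 18$
$\sqrt{a{\left(39 \right)} + V{\left(37,-8 \right)}} - \left(O - -791\right) = \sqrt{\left(3 + 39\right) + 18} - \left(-1966 - -791\right) = \sqrt{42 + 18} - \left(-1966 + 791\right) = \sqrt{60} - -1175 = 2 \sqrt{15} + 1175 = 1175 + 2 \sqrt{15}$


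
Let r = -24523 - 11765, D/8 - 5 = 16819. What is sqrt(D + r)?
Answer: 128*sqrt(6) ≈ 313.53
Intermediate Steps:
D = 134592 (D = 40 + 8*16819 = 40 + 134552 = 134592)
r = -36288
sqrt(D + r) = sqrt(134592 - 36288) = sqrt(98304) = 128*sqrt(6)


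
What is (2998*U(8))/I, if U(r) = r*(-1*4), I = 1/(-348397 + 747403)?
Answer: -38279039616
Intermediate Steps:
I = 1/399006 ≈ 2.5062e-6
U(r) = -4*r (U(r) = r*(-4) = -4*r)
(2998*U(8))/I = (2998*(-4*8))/(1/399006) = (2998*(-32))*399006 = -95936*399006 = -38279039616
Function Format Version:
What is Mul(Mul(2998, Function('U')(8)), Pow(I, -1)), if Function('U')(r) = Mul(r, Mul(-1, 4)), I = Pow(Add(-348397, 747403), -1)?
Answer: -38279039616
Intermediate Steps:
I = Rational(1, 399006) (I = Pow(399006, -1) = Rational(1, 399006) ≈ 2.5062e-6)
Function('U')(r) = Mul(-4, r) (Function('U')(r) = Mul(r, -4) = Mul(-4, r))
Mul(Mul(2998, Function('U')(8)), Pow(I, -1)) = Mul(Mul(2998, Mul(-4, 8)), Pow(Rational(1, 399006), -1)) = Mul(Mul(2998, -32), 399006) = Mul(-95936, 399006) = -38279039616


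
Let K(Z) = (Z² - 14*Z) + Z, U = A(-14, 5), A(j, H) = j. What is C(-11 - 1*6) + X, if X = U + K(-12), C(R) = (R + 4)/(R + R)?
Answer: 9737/34 ≈ 286.38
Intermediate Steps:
U = -14
K(Z) = Z² - 13*Z
C(R) = (4 + R)/(2*R) (C(R) = (4 + R)/((2*R)) = (4 + R)*(1/(2*R)) = (4 + R)/(2*R))
X = 286 (X = -14 - 12*(-13 - 12) = -14 - 12*(-25) = -14 + 300 = 286)
C(-11 - 1*6) + X = (4 + (-11 - 1*6))/(2*(-11 - 1*6)) + 286 = (4 + (-11 - 6))/(2*(-11 - 6)) + 286 = (½)*(4 - 17)/(-17) + 286 = (½)*(-1/17)*(-13) + 286 = 13/34 + 286 = 9737/34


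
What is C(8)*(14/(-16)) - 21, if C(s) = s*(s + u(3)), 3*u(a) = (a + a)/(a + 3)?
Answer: -238/3 ≈ -79.333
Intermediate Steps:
u(a) = 2*a/(3*(3 + a)) (u(a) = ((a + a)/(a + 3))/3 = ((2*a)/(3 + a))/3 = (2*a/(3 + a))/3 = 2*a/(3*(3 + a)))
C(s) = s*(⅓ + s) (C(s) = s*(s + (⅔)*3/(3 + 3)) = s*(s + (⅔)*3/6) = s*(s + (⅔)*3*(⅙)) = s*(s + ⅓) = s*(⅓ + s))
C(8)*(14/(-16)) - 21 = (8*(⅓ + 8))*(14/(-16)) - 21 = (8*(25/3))*(14*(-1/16)) - 21 = (200/3)*(-7/8) - 21 = -175/3 - 21 = -238/3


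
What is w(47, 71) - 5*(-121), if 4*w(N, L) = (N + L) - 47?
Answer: 2491/4 ≈ 622.75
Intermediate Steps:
w(N, L) = -47/4 + L/4 + N/4 (w(N, L) = ((N + L) - 47)/4 = ((L + N) - 47)/4 = (-47 + L + N)/4 = -47/4 + L/4 + N/4)
w(47, 71) - 5*(-121) = (-47/4 + (¼)*71 + (¼)*47) - 5*(-121) = (-47/4 + 71/4 + 47/4) + 605 = 71/4 + 605 = 2491/4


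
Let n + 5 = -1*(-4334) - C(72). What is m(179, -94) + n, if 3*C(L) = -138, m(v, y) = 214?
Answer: 4589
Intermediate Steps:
C(L) = -46 (C(L) = (⅓)*(-138) = -46)
n = 4375 (n = -5 + (-1*(-4334) - 1*(-46)) = -5 + (4334 + 46) = -5 + 4380 = 4375)
m(179, -94) + n = 214 + 4375 = 4589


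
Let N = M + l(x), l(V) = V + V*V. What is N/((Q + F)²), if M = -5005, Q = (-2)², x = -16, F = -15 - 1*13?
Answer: -4765/576 ≈ -8.2726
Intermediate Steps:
F = -28 (F = -15 - 13 = -28)
l(V) = V + V²
Q = 4
N = -4765 (N = -5005 - 16*(1 - 16) = -5005 - 16*(-15) = -5005 + 240 = -4765)
N/((Q + F)²) = -4765/(4 - 28)² = -4765/((-24)²) = -4765/576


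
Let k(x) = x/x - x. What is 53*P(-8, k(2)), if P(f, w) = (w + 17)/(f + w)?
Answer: -848/9 ≈ -94.222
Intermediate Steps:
k(x) = 1 - x
P(f, w) = (17 + w)/(f + w)
53*P(-8, k(2)) = 53*((17 + (1 - 1*2))/(-8 + (1 - 1*2))) = 53*((17 + (1 - 2))/(-8 + (1 - 2))) = 53*((17 - 1)/(-8 - 1)) = 53*(16/(-9)) = 53*(-1/9*16) = 53*(-16/9) = -848/9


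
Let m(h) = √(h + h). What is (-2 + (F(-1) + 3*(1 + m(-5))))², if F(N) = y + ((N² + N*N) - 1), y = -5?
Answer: 9*(1 - I*√10)² ≈ -81.0 - 56.921*I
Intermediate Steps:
m(h) = √2*√h (m(h) = √(2*h) = √2*√h)
F(N) = -6 + 2*N² (F(N) = -5 + ((N² + N*N) - 1) = -5 + ((N² + N²) - 1) = -5 + (2*N² - 1) = -5 + (-1 + 2*N²) = -6 + 2*N²)
(-2 + (F(-1) + 3*(1 + m(-5))))² = (-2 + ((-6 + 2*(-1)²) + 3*(1 + √2*√(-5))))² = (-2 + ((-6 + 2*1) + 3*(1 + √2*(I*√5))))² = (-2 + ((-6 + 2) + 3*(1 + I*√10)))² = (-2 + (-4 + (3 + 3*I*√10)))² = (-2 + (-1 + 3*I*√10))² = (-3 + 3*I*√10)²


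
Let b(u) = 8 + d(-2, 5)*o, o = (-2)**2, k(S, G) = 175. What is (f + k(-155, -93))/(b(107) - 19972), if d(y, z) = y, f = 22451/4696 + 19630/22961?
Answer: -19477029691/2153478024032 ≈ -0.0090445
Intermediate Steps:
f = 607679891/107824856 (f = 22451*(1/4696) + 19630*(1/22961) = 22451/4696 + 19630/22961 = 607679891/107824856 ≈ 5.6358)
o = 4
b(u) = 0 (b(u) = 8 - 2*4 = 8 - 8 = 0)
(f + k(-155, -93))/(b(107) - 19972) = (607679891/107824856 + 175)/(0 - 19972) = (19477029691/107824856)/(-19972) = (19477029691/107824856)*(-1/19972) = -19477029691/2153478024032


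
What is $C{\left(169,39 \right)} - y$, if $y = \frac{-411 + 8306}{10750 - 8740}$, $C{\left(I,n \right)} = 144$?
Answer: $\frac{56309}{402} \approx 140.07$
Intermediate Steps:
$y = \frac{1579}{402}$ ($y = \frac{7895}{2010} = 7895 \cdot \frac{1}{2010} = \frac{1579}{402} \approx 3.9279$)
$C{\left(169,39 \right)} - y = 144 - \frac{1579}{402} = \frac{56309}{402}$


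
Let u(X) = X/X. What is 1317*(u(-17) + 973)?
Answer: 1282758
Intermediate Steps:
u(X) = 1
1317*(u(-17) + 973) = 1317*(1 + 973) = 1317*974 = 1282758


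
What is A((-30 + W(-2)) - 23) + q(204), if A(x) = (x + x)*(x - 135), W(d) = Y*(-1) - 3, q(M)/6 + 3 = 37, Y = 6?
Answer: 24632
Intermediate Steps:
q(M) = 204 (q(M) = -18 + 6*37 = -18 + 222 = 204)
W(d) = -9 (W(d) = 6*(-1) - 3 = -6 - 3 = -9)
A(x) = 2*x*(-135 + x) (A(x) = (2*x)*(-135 + x) = 2*x*(-135 + x))
A((-30 + W(-2)) - 23) + q(204) = 2*((-30 - 9) - 23)*(-135 + ((-30 - 9) - 23)) + 204 = 2*(-39 - 23)*(-135 + (-39 - 23)) + 204 = 2*(-62)*(-135 - 62) + 204 = 2*(-62)*(-197) + 204 = 24428 + 204 = 24632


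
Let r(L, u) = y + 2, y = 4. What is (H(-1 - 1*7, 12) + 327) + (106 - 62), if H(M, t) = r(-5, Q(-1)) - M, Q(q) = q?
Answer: 385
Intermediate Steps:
r(L, u) = 6 (r(L, u) = 4 + 2 = 6)
H(M, t) = 6 - M
(H(-1 - 1*7, 12) + 327) + (106 - 62) = ((6 - (-1 - 1*7)) + 327) + (106 - 62) = ((6 - (-1 - 7)) + 327) + 44 = ((6 - 1*(-8)) + 327) + 44 = ((6 + 8) + 327) + 44 = (14 + 327) + 44 = 341 + 44 = 385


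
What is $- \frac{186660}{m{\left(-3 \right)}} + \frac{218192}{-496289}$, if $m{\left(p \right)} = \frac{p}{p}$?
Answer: $- \frac{92637522932}{496289} \approx -1.8666 \cdot 10^{5}$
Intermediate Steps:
$m{\left(p \right)} = 1$
$- \frac{186660}{m{\left(-3 \right)}} + \frac{218192}{-496289} = - \frac{186660}{1} + \frac{218192}{-496289} = \left(-186660\right) 1 + 218192 \left(- \frac{1}{496289}\right) = -186660 - \frac{218192}{496289} = - \frac{92637522932}{496289}$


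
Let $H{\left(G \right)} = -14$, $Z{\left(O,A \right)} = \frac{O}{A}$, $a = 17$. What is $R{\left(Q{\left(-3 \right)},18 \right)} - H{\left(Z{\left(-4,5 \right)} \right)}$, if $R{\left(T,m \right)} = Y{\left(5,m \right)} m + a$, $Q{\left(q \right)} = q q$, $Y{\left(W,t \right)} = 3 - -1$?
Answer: $103$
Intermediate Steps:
$Y{\left(W,t \right)} = 4$ ($Y{\left(W,t \right)} = 3 + 1 = 4$)
$Q{\left(q \right)} = q^{2}$
$R{\left(T,m \right)} = 17 + 4 m$ ($R{\left(T,m \right)} = 4 m + 17 = 17 + 4 m$)
$R{\left(Q{\left(-3 \right)},18 \right)} - H{\left(Z{\left(-4,5 \right)} \right)} = \left(17 + 4 \cdot 18\right) - -14 = \left(17 + 72\right) + 14 = 89 + 14 = 103$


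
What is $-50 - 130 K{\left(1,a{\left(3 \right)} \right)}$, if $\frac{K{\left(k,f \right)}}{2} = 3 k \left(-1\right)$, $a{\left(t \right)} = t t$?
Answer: $730$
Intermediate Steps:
$a{\left(t \right)} = t^{2}$
$K{\left(k,f \right)} = - 6 k$ ($K{\left(k,f \right)} = 2 \cdot 3 k \left(-1\right) = 2 \left(- 3 k\right) = - 6 k$)
$-50 - 130 K{\left(1,a{\left(3 \right)} \right)} = -50 - 130 \left(\left(-6\right) 1\right) = -50 - -780 = -50 + 780 = 730$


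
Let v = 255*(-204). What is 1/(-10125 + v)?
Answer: -1/62145 ≈ -1.6091e-5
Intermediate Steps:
v = -52020
1/(-10125 + v) = 1/(-10125 - 52020) = 1/(-62145) = -1/62145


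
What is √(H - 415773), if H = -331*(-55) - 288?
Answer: 4*I*√24866 ≈ 630.76*I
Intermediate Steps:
H = 17917 (H = 18205 - 288 = 17917)
√(H - 415773) = √(17917 - 415773) = √(-397856) = 4*I*√24866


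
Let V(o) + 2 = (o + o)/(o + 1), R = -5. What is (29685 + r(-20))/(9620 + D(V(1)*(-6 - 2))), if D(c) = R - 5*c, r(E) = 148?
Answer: 29833/9575 ≈ 3.1157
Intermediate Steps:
V(o) = -2 + 2*o/(1 + o) (V(o) = -2 + (o + o)/(o + 1) = -2 + (2*o)/(1 + o) = -2 + 2*o/(1 + o))
D(c) = -5 - 5*c
(29685 + r(-20))/(9620 + D(V(1)*(-6 - 2))) = (29685 + 148)/(9620 + (-5 - 5*(-2/(1 + 1))*(-6 - 2))) = 29833/(9620 + (-5 - 5*(-2/2)*(-8))) = 29833/(9620 + (-5 - 5*(-2*½)*(-8))) = 29833/(9620 + (-5 - (-5)*(-8))) = 29833/(9620 + (-5 - 5*8)) = 29833/(9620 + (-5 - 40)) = 29833/(9620 - 45) = 29833/9575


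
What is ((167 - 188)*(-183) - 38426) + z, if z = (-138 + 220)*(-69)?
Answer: -40241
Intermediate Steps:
z = -5658 (z = 82*(-69) = -5658)
((167 - 188)*(-183) - 38426) + z = ((167 - 188)*(-183) - 38426) - 5658 = (-21*(-183) - 38426) - 5658 = (3843 - 38426) - 5658 = -34583 - 5658 = -40241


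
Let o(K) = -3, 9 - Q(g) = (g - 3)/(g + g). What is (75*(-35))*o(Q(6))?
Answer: 7875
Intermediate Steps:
Q(g) = 9 - (-3 + g)/(2*g) (Q(g) = 9 - (g - 3)/(g + g) = 9 - (-3 + g)/(2*g))
(75*(-35))*o(Q(6)) = (75*(-35))*(-3) = -2625*(-3) = 7875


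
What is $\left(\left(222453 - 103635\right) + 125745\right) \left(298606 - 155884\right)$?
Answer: $34904520486$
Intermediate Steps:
$\left(\left(222453 - 103635\right) + 125745\right) \left(298606 - 155884\right) = \left(118818 + 125745\right) 142722 = 244563 \cdot 142722 = 34904520486$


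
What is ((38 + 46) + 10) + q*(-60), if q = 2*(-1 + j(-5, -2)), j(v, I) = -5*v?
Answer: -2786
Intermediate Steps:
q = 48 (q = 2*(-1 - 5*(-5)) = 2*(-1 + 25) = 2*24 = 48)
((38 + 46) + 10) + q*(-60) = ((38 + 46) + 10) + 48*(-60) = (84 + 10) - 2880 = 94 - 2880 = -2786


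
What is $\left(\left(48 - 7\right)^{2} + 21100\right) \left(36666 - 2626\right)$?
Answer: $775465240$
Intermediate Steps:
$\left(\left(48 - 7\right)^{2} + 21100\right) \left(36666 - 2626\right) = \left(41^{2} + 21100\right) 34040 = \left(1681 + 21100\right) 34040 = 22781 \cdot 34040 = 775465240$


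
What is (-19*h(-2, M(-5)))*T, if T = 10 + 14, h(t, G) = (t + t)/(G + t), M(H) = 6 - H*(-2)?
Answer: -304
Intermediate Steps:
M(H) = 6 + 2*H (M(H) = 6 - (-2)*H = 6 + 2*H)
h(t, G) = 2*t/(G + t) (h(t, G) = (2*t)/(G + t) = 2*t/(G + t))
T = 24
(-19*h(-2, M(-5)))*T = -38*(-2)/((6 + 2*(-5)) - 2)*24 = -38*(-2)/((6 - 10) - 2)*24 = -38*(-2)/(-4 - 2)*24 = -38*(-2)/(-6)*24 = -38*(-2)*(-1)/6*24 = -19*2/3*24 = -38/3*24 = -304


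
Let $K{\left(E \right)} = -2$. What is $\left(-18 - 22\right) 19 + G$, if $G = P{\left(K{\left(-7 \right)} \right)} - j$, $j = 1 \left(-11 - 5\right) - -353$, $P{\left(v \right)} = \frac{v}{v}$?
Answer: $-1096$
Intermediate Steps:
$P{\left(v \right)} = 1$
$j = 337$ ($j = 1 \left(-16\right) + 353 = -16 + 353 = 337$)
$G = -336$ ($G = 1 - 337 = -336$)
$\left(-18 - 22\right) 19 + G = \left(-18 - 22\right) 19 - 336 = \left(-40\right) 19 - 336 = -760 - 336 = -1096$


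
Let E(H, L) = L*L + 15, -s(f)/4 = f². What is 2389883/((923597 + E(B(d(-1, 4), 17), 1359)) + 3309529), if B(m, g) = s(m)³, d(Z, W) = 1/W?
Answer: 2389883/6080022 ≈ 0.39307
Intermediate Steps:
s(f) = -4*f²
B(m, g) = -64*m⁶ (B(m, g) = (-4*m²)³ = -64*m⁶)
E(H, L) = 15 + L² (E(H, L) = L² + 15 = 15 + L²)
2389883/((923597 + E(B(d(-1, 4), 17), 1359)) + 3309529) = 2389883/((923597 + (15 + 1359²)) + 3309529) = 2389883/((923597 + (15 + 1846881)) + 3309529) = 2389883/((923597 + 1846896) + 3309529) = 2389883/(2770493 + 3309529) = 2389883/6080022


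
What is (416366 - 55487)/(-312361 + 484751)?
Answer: 360879/172390 ≈ 2.0934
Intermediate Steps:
(416366 - 55487)/(-312361 + 484751) = 360879/172390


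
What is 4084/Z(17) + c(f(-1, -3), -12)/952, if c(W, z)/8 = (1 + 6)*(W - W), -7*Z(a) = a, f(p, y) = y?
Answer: -28588/17 ≈ -1681.6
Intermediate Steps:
Z(a) = -a/7
c(W, z) = 0 (c(W, z) = 8*((1 + 6)*(W - W)) = 8*(7*0) = 8*0 = 0)
4084/Z(17) + c(f(-1, -3), -12)/952 = 4084/((-⅐*17)) + 0/952 = 4084/(-17/7) + 0*(1/952) = 4084*(-7/17) + 0 = -28588/17 + 0 = -28588/17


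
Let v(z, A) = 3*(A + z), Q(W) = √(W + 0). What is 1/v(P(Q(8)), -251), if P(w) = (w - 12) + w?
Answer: -263/207411 - 4*√2/207411 ≈ -0.0012953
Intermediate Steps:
Q(W) = √W
P(w) = -12 + 2*w (P(w) = (-12 + w) + w = -12 + 2*w)
v(z, A) = 3*A + 3*z
1/v(P(Q(8)), -251) = 1/(3*(-251) + 3*(-12 + 2*√8)) = 1/(-753 + 3*(-12 + 2*(2*√2))) = 1/(-753 + 3*(-12 + 4*√2)) = 1/(-753 + (-36 + 12*√2)) = 1/(-789 + 12*√2)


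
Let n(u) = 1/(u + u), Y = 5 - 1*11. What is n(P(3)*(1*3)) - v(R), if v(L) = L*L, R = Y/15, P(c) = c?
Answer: -47/450 ≈ -0.10444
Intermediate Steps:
Y = -6 (Y = 5 - 11 = -6)
R = -2/5 (R = -6/15 = -6*1/15 = -2/5 ≈ -0.40000)
n(u) = 1/(2*u)
v(L) = L**2
n(P(3)*(1*3)) - v(R) = 1/(2*((3*(1*3)))) - (-2/5)**2 = 1/(2*((3*3))) - 1*4/25 = (1/2)/9 - 4/25 = (1/2)*(1/9) - 4/25 = 1/18 - 4/25 = -47/450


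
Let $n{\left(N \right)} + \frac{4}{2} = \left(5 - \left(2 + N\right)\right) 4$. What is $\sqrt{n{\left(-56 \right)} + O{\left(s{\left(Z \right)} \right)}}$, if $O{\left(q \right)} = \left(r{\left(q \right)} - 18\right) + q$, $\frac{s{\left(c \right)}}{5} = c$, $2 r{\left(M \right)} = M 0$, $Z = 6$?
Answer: $\sqrt{246} \approx 15.684$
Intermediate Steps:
$r{\left(M \right)} = 0$ ($r{\left(M \right)} = \frac{M 0}{2} = \frac{1}{2} \cdot 0 = 0$)
$n{\left(N \right)} = 10 - 4 N$ ($n{\left(N \right)} = -2 + \left(5 - \left(2 + N\right)\right) 4 = -2 + \left(3 - N\right) 4 = -2 - \left(-12 + 4 N\right) = 10 - 4 N$)
$s{\left(c \right)} = 5 c$
$O{\left(q \right)} = -18 + q$ ($O{\left(q \right)} = \left(0 - 18\right) + q = -18 + q$)
$\sqrt{n{\left(-56 \right)} + O{\left(s{\left(Z \right)} \right)}} = \sqrt{\left(10 - -224\right) + \left(-18 + 5 \cdot 6\right)} = \sqrt{\left(10 + 224\right) + \left(-18 + 30\right)} = \sqrt{234 + 12} = \sqrt{246}$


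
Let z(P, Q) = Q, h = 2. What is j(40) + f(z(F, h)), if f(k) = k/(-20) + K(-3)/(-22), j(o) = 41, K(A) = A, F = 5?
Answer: 2257/55 ≈ 41.036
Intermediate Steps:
f(k) = 3/22 - k/20 (f(k) = k/(-20) - 3/(-22) = k*(-1/20) - 3*(-1/22) = -k/20 + 3/22 = 3/22 - k/20)
j(40) + f(z(F, h)) = 41 + (3/22 - 1/20*2) = 41 + (3/22 - ⅒) = 41 + 2/55 = 2257/55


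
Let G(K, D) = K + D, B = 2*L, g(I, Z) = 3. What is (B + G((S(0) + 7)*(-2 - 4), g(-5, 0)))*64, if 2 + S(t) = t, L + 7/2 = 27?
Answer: 1280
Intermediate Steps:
L = 47/2 (L = -7/2 + 27 = 47/2 ≈ 23.500)
S(t) = -2 + t
B = 47 (B = 2*(47/2) = 47)
G(K, D) = D + K
(B + G((S(0) + 7)*(-2 - 4), g(-5, 0)))*64 = (47 + (3 + ((-2 + 0) + 7)*(-2 - 4)))*64 = (47 + (3 + (-2 + 7)*(-6)))*64 = (47 + (3 + 5*(-6)))*64 = (47 + (3 - 30))*64 = (47 - 27)*64 = 20*64 = 1280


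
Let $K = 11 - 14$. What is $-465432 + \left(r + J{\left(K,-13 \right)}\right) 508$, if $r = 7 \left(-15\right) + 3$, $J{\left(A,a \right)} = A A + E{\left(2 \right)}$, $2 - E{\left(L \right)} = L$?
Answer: $-512676$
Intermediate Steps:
$K = -3$ ($K = 11 - 14 = -3$)
$E{\left(L \right)} = 2 - L$
$J{\left(A,a \right)} = A^{2}$ ($J{\left(A,a \right)} = A A + \left(2 - 2\right) = A^{2} + \left(2 - 2\right) = A^{2} + 0 = A^{2}$)
$r = -102$ ($r = -105 + 3 = -102$)
$-465432 + \left(r + J{\left(K,-13 \right)}\right) 508 = -465432 + \left(-102 + \left(-3\right)^{2}\right) 508 = -465432 + \left(-102 + 9\right) 508 = -465432 - 47244 = -512676$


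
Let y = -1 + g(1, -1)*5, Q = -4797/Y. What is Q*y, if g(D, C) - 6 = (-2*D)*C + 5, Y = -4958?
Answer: 153504/2479 ≈ 61.922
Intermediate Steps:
Q = 4797/4958 (Q = -4797/(-4958) = -4797*(-1/4958) = 4797/4958 ≈ 0.96753)
g(D, C) = 11 - 2*C*D (g(D, C) = 6 + ((-2*D)*C + 5) = 6 + (-2*C*D + 5) = 6 + (5 - 2*C*D) = 11 - 2*C*D)
y = 64 (y = -1 + (11 - 2*(-1)*1)*5 = -1 + (11 + 2)*5 = -1 + 13*5 = -1 + 65 = 64)
Q*y = (4797/4958)*64 = 153504/2479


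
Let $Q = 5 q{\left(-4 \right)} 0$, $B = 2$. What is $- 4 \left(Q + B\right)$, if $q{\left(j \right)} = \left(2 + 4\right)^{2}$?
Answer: $-8$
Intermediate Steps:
$q{\left(j \right)} = 36$ ($q{\left(j \right)} = 6^{2} = 36$)
$Q = 0$ ($Q = 5 \cdot 36 \cdot 0 = 180 \cdot 0 = 0$)
$- 4 \left(Q + B\right) = - 4 \left(0 + 2\right) = \left(-4\right) 2 = -8$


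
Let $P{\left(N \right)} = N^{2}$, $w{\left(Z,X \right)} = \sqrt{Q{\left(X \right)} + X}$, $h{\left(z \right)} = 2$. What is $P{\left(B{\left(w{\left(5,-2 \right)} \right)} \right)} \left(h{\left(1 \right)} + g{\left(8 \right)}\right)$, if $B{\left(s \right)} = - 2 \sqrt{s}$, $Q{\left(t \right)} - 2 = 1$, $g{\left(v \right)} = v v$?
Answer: $264$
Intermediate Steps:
$g{\left(v \right)} = v^{2}$
$Q{\left(t \right)} = 3$ ($Q{\left(t \right)} = 2 + 1 = 3$)
$w{\left(Z,X \right)} = \sqrt{3 + X}$
$P{\left(B{\left(w{\left(5,-2 \right)} \right)} \right)} \left(h{\left(1 \right)} + g{\left(8 \right)}\right) = \left(- 2 \sqrt{\sqrt{3 - 2}}\right)^{2} \left(2 + 8^{2}\right) = \left(- 2 \sqrt{\sqrt{1}}\right)^{2} \left(2 + 64\right) = \left(- 2 \sqrt{1}\right)^{2} \cdot 66 = \left(\left(-2\right) 1\right)^{2} \cdot 66 = \left(-2\right)^{2} \cdot 66 = 4 \cdot 66 = 264$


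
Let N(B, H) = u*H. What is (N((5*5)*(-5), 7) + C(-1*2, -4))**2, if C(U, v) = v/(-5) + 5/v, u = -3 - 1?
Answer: 323761/400 ≈ 809.40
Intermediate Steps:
u = -4
C(U, v) = 5/v - v/5 (C(U, v) = v*(-1/5) + 5/v = -v/5 + 5/v = 5/v - v/5)
N(B, H) = -4*H
(N((5*5)*(-5), 7) + C(-1*2, -4))**2 = (-4*7 + (5/(-4) - 1/5*(-4)))**2 = (-28 + (5*(-1/4) + 4/5))**2 = (-28 + (-5/4 + 4/5))**2 = (-28 - 9/20)**2 = (-569/20)**2 = 323761/400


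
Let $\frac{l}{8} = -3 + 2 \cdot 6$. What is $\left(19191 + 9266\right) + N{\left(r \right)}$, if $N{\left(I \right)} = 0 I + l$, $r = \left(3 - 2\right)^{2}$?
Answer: $28529$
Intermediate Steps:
$r = 1$ ($r = 1^{2} = 1$)
$l = 72$ ($l = 8 \left(-3 + 2 \cdot 6\right) = 8 \left(-3 + 12\right) = 8 \cdot 9 = 72$)
$N{\left(I \right)} = 72$ ($N{\left(I \right)} = 0 I + 72 = 0 + 72 = 72$)
$\left(19191 + 9266\right) + N{\left(r \right)} = \left(19191 + 9266\right) + 72 = 28457 + 72 = 28529$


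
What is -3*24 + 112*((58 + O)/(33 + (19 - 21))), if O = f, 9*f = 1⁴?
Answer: 38488/279 ≈ 137.95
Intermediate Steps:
f = ⅑ (f = (⅑)*1⁴ = (⅑)*1 = ⅑ ≈ 0.11111)
O = ⅑ ≈ 0.11111
-3*24 + 112*((58 + O)/(33 + (19 - 21))) = -3*24 + 112*((58 + ⅑)/(33 + (19 - 21))) = -72 + 112*(523/(9*(33 - 2))) = -72 + 112*((523/9)/31) = -72 + 112*((523/9)*(1/31)) = -72 + 112*(523/279) = -72 + 58576/279 = 38488/279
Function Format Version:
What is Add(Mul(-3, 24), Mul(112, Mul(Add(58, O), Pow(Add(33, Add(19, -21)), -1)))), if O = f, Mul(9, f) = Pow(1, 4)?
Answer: Rational(38488, 279) ≈ 137.95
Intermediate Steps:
f = Rational(1, 9) (f = Mul(Rational(1, 9), Pow(1, 4)) = Mul(Rational(1, 9), 1) = Rational(1, 9) ≈ 0.11111)
O = Rational(1, 9) ≈ 0.11111
Add(Mul(-3, 24), Mul(112, Mul(Add(58, O), Pow(Add(33, Add(19, -21)), -1)))) = Add(Mul(-3, 24), Mul(112, Mul(Add(58, Rational(1, 9)), Pow(Add(33, Add(19, -21)), -1)))) = Add(-72, Mul(112, Mul(Rational(523, 9), Pow(Add(33, -2), -1)))) = Add(-72, Mul(112, Mul(Rational(523, 9), Pow(31, -1)))) = Add(-72, Mul(112, Mul(Rational(523, 9), Rational(1, 31)))) = Add(-72, Mul(112, Rational(523, 279))) = Add(-72, Rational(58576, 279)) = Rational(38488, 279)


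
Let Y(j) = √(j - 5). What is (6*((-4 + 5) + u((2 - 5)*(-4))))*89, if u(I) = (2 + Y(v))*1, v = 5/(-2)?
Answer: 1602 + 267*I*√30 ≈ 1602.0 + 1462.4*I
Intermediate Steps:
v = -5/2 (v = 5*(-½) = -5/2 ≈ -2.5000)
Y(j) = √(-5 + j)
u(I) = 2 + I*√30/2 (u(I) = (2 + √(-5 - 5/2))*1 = (2 + √(-15/2))*1 = (2 + I*√30/2)*1 = 2 + I*√30/2)
(6*((-4 + 5) + u((2 - 5)*(-4))))*89 = (6*((-4 + 5) + (2 + I*√30/2)))*89 = (6*(1 + (2 + I*√30/2)))*89 = (6*(3 + I*√30/2))*89 = (18 + 3*I*√30)*89 = 1602 + 267*I*√30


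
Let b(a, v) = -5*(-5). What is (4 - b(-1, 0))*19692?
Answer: -413532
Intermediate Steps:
b(a, v) = 25
(4 - b(-1, 0))*19692 = (4 - 1*25)*19692 = (4 - 25)*19692 = -21*19692 = -413532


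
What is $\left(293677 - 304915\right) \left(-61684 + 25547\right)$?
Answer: $406107606$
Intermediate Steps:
$\left(293677 - 304915\right) \left(-61684 + 25547\right) = \left(-11238\right) \left(-36137\right) = 406107606$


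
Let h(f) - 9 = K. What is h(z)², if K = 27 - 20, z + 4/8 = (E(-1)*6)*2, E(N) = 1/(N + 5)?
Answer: 256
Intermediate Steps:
E(N) = 1/(5 + N)
z = 5/2 (z = -½ + (6/(5 - 1))*2 = -½ + (6/4)*2 = -½ + ((¼)*6)*2 = -½ + (3/2)*2 = -½ + 3 = 5/2 ≈ 2.5000)
K = 7
h(f) = 16 (h(f) = 9 + 7 = 16)
h(z)² = 16² = 256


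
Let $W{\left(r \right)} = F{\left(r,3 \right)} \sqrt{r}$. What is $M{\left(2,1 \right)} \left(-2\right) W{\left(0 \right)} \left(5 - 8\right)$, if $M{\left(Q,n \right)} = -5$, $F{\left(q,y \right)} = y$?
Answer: $0$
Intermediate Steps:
$W{\left(r \right)} = 3 \sqrt{r}$
$M{\left(2,1 \right)} \left(-2\right) W{\left(0 \right)} \left(5 - 8\right) = \left(-5\right) \left(-2\right) 3 \sqrt{0} \left(5 - 8\right) = 10 \cdot 3 \cdot 0 \left(-3\right) = 10 \cdot 0 \left(-3\right) = 0 \left(-3\right) = 0$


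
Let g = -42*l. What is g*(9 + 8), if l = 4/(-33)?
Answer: 952/11 ≈ 86.545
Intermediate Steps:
l = -4/33 (l = 4*(-1/33) = -4/33 ≈ -0.12121)
g = 56/11 (g = -42*(-4/33) = 56/11 ≈ 5.0909)
g*(9 + 8) = 56*(9 + 8)/11 = (56/11)*17 = 952/11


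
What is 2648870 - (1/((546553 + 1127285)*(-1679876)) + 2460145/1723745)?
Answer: 2567757902243037796689637/969379126099053912 ≈ 2.6489e+6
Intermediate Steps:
2648870 - (1/((546553 + 1127285)*(-1679876)) + 2460145/1723745) = 2648870 - (-1/1679876/1673838 + 2460145*(1/1723745)) = 2648870 - ((1/1673838)*(-1/1679876) + 492029/344749) = 2648870 - (-1/2811840284088 + 492029/344749) = 2648870 - 1*1383506963139189803/969379126099053912 = 2648870 - 1383506963139189803/969379126099053912 = 2567757902243037796689637/969379126099053912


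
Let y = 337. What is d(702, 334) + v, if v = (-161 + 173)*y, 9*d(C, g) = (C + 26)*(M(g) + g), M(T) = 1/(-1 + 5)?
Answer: 279730/9 ≈ 31081.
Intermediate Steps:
M(T) = 1/4
d(C, g) = (26 + C)*(1/4 + g)/9 (d(C, g) = ((C + 26)*(1/4 + g))/9 = ((26 + C)*(1/4 + g))/9 = (26 + C)*(1/4 + g)/9)
v = 4044 (v = (-161 + 173)*337 = 12*337 = 4044)
d(702, 334) + v = (13/18 + (1/36)*702 + (26/9)*334 + (1/9)*702*334) + 4044 = (13/18 + 39/2 + 8684/9 + 26052) + 4044 = 243334/9 + 4044 = 279730/9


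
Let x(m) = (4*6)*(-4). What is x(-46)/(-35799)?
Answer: 32/11933 ≈ 0.0026816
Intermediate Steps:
x(m) = -96 (x(m) = 24*(-4) = -96)
x(-46)/(-35799) = -96/(-35799) = -96*(-1/35799) = 32/11933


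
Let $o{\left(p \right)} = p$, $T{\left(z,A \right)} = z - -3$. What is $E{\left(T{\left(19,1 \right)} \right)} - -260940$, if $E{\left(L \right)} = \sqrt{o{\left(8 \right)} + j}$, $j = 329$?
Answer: $260940 + \sqrt{337} \approx 2.6096 \cdot 10^{5}$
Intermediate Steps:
$T{\left(z,A \right)} = 3 + z$ ($T{\left(z,A \right)} = z + 3 = 3 + z$)
$E{\left(L \right)} = \sqrt{337}$ ($E{\left(L \right)} = \sqrt{8 + 329} = \sqrt{337}$)
$E{\left(T{\left(19,1 \right)} \right)} - -260940 = \sqrt{337} - -260940 = \sqrt{337} + 260940 = 260940 + \sqrt{337}$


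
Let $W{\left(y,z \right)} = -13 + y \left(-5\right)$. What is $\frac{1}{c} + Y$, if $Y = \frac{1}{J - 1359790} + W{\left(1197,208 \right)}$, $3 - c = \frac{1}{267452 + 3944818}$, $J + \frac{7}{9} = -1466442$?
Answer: $- \frac{1927836439590533921}{321431074220855} \approx -5997.7$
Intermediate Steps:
$J = - \frac{13197985}{9}$ ($J = - \frac{7}{9} - 1466442 = - \frac{13197985}{9} \approx -1.4664 \cdot 10^{6}$)
$W{\left(y,z \right)} = -13 - 5 y$
$c = \frac{12636809}{4212270}$ ($c = 3 - \frac{1}{267452 + 3944818} = 3 - \frac{1}{4212270} = \frac{12636809}{4212270} \approx 3.0$)
$Y = - \frac{152565697819}{25436095}$ ($Y = \frac{1}{- \frac{13197985}{9} - 1359790} - 5998 = \frac{1}{- \frac{25436095}{9}} - 5998 = - \frac{9}{25436095} - 5998 = - \frac{152565697819}{25436095} \approx -5998.0$)
$\frac{1}{c} + Y = \frac{1}{\frac{12636809}{4212270}} - \frac{152565697819}{25436095} = \frac{4212270}{12636809} - \frac{152565697819}{25436095} = - \frac{1927836439590533921}{321431074220855}$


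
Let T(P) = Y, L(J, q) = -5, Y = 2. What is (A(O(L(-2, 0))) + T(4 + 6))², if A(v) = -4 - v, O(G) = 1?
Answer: 9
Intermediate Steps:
T(P) = 2
(A(O(L(-2, 0))) + T(4 + 6))² = ((-4 - 1*1) + 2)² = ((-4 - 1) + 2)² = (-5 + 2)² = (-3)² = 9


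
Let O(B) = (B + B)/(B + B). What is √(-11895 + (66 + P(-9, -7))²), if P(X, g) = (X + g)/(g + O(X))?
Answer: 19*I*√179/3 ≈ 84.734*I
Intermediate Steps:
O(B) = 1 (O(B) = (2*B)/((2*B)) = (2*B)*(1/(2*B)) = 1)
P(X, g) = (X + g)/(1 + g) (P(X, g) = (X + g)/(g + 1) = (X + g)/(1 + g))
√(-11895 + (66 + P(-9, -7))²) = √(-11895 + (66 + (-9 - 7)/(1 - 7))²) = √(-11895 + (66 - 16/(-6))²) = √(-11895 + (66 - ⅙*(-16))²) = √(-11895 + (66 + 8/3)²) = √(-11895 + (206/3)²) = √(-11895 + 42436/9) = √(-64619/9) = 19*I*√179/3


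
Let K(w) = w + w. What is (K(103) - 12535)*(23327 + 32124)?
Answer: -683655379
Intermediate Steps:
K(w) = 2*w
(K(103) - 12535)*(23327 + 32124) = (2*103 - 12535)*(23327 + 32124) = (206 - 12535)*55451 = -12329*55451 = -683655379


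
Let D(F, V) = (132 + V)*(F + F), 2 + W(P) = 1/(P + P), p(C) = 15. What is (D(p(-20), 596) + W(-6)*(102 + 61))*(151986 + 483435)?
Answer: 54647265035/4 ≈ 1.3662e+10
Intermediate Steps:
W(P) = -2 + 1/(2*P) (W(P) = -2 + 1/(P + P) = -2 + 1/(2*P))
D(F, V) = 2*F*(132 + V) (D(F, V) = (132 + V)*(2*F) = 2*F*(132 + V))
(D(p(-20), 596) + W(-6)*(102 + 61))*(151986 + 483435) = (2*15*(132 + 596) + (-2 + (½)/(-6))*(102 + 61))*(151986 + 483435) = (2*15*728 + (-2 + (½)*(-⅙))*163)*635421 = (21840 + (-2 - 1/12)*163)*635421 = (21840 - 25/12*163)*635421 = (21840 - 4075/12)*635421 = (258005/12)*635421 = 54647265035/4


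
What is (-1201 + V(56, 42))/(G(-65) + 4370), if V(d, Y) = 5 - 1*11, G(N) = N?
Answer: -1207/4305 ≈ -0.28037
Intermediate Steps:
V(d, Y) = -6 (V(d, Y) = 5 - 11 = -6)
(-1201 + V(56, 42))/(G(-65) + 4370) = (-1201 - 6)/(-65 + 4370) = -1207/4305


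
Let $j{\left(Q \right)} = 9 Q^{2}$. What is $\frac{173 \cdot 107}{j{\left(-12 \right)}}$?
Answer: $\frac{18511}{1296} \approx 14.283$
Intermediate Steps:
$\frac{173 \cdot 107}{j{\left(-12 \right)}} = \frac{173 \cdot 107}{9 \left(-12\right)^{2}} = \frac{18511}{9 \cdot 144} = \frac{18511}{1296}$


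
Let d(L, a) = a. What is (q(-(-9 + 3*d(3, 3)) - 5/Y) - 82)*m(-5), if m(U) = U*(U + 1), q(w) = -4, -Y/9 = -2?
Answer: -1720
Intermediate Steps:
Y = 18 (Y = -9*(-2) = 18)
m(U) = U*(1 + U)
(q(-(-9 + 3*d(3, 3)) - 5/Y) - 82)*m(-5) = (-4 - 82)*(-5*(1 - 5)) = -(-430)*(-4) = -86*20 = -1720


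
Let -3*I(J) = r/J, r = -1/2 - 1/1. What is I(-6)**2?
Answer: 1/144 ≈ 0.0069444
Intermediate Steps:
r = -3/2 (r = -1*1/2 - 1*1 = -1/2 - 1 = -3/2 ≈ -1.5000)
I(J) = 1/(2*J) (I(J) = -(-1)/(2*J) = 1/(2*J))
I(-6)**2 = ((1/2)/(-6))**2 = ((1/2)*(-1/6))**2 = (-1/12)**2 = 1/144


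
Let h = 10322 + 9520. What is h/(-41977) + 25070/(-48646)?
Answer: -77599897/78538967 ≈ -0.98804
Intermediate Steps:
h = 19842
h/(-41977) + 25070/(-48646) = 19842/(-41977) + 25070/(-48646) = 19842*(-1/41977) + 25070*(-1/48646) = -19842/41977 - 12535/24323 = -77599897/78538967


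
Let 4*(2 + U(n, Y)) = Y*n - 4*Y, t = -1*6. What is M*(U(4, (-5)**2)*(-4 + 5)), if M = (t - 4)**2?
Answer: -200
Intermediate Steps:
t = -6
U(n, Y) = -2 - Y + Y*n/4 (U(n, Y) = -2 + (Y*n - 4*Y)/4 = -2 + (-4*Y + Y*n)/4 = -2 + (-Y + Y*n/4) = -2 - Y + Y*n/4)
M = 100 (M = (-6 - 4)**2 = (-10)**2 = 100)
M*(U(4, (-5)**2)*(-4 + 5)) = 100*((-2 - 1*(-5)**2 + (1/4)*(-5)**2*4)*(-4 + 5)) = 100*((-2 - 1*25 + (1/4)*25*4)*1) = 100*((-2 - 25 + 25)*1) = 100*(-2*1) = 100*(-2) = -200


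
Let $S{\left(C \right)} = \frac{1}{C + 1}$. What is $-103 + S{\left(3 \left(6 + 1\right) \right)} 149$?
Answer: $- \frac{2117}{22} \approx -96.227$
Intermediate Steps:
$S{\left(C \right)} = \frac{1}{1 + C}$
$-103 + S{\left(3 \left(6 + 1\right) \right)} 149 = -103 + \frac{1}{1 + 3 \left(6 + 1\right)} 149 = -103 + \frac{1}{1 + 3 \cdot 7} \cdot 149 = -103 + \frac{1}{1 + 21} \cdot 149 = -103 + \frac{1}{22} \cdot 149 = -103 + \frac{149}{22} = - \frac{2117}{22}$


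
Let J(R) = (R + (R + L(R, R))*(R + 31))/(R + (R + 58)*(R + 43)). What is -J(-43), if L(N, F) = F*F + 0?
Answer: -505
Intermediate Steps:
L(N, F) = F² (L(N, F) = F² + 0 = F²)
J(R) = (R + (31 + R)*(R + R²))/(R + (43 + R)*(58 + R)) (J(R) = (R + (R + R²)*(R + 31))/(R + (R + 58)*(R + 43)) = (R + (R + R²)*(31 + R))/(R + (58 + R)*(43 + R)) = (R + (31 + R)*(R + R²))/(R + (43 + R)*(58 + R)))
-J(-43) = -(-43)*(32 + (-43)² + 32*(-43))/(2494 + (-43)² + 102*(-43)) = -(-43)*(32 + 1849 - 1376)/(2494 + 1849 - 4386) = -(-43)*505/(-43) = -(-43)*(-1)*505/43 = -1*505 = -505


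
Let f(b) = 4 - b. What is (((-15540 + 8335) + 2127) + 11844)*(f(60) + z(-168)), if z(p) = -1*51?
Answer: -723962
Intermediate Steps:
z(p) = -51
(((-15540 + 8335) + 2127) + 11844)*(f(60) + z(-168)) = (((-15540 + 8335) + 2127) + 11844)*((4 - 1*60) - 51) = ((-7205 + 2127) + 11844)*((4 - 60) - 51) = (-5078 + 11844)*(-56 - 51) = 6766*(-107) = -723962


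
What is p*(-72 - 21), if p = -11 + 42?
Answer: -2883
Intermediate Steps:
p = 31
p*(-72 - 21) = 31*(-72 - 21) = 31*(-93) = -2883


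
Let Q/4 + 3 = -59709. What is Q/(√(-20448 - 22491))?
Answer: 79616*I*√4771/4771 ≈ 1152.6*I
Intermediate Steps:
Q = -238848 (Q = -12 + 4*(-59709) = -12 - 238836 = -238848)
Q/(√(-20448 - 22491)) = -238848/√(-20448 - 22491) = -238848*(-I*√4771/14313) = -(-79616)*I*√4771/4771 = 79616*I*√4771/4771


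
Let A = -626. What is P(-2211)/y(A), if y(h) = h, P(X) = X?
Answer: 2211/626 ≈ 3.5319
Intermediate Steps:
P(-2211)/y(A) = -2211/(-626) = -2211*(-1/626) = 2211/626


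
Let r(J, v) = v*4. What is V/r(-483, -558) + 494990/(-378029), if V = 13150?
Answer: -3037949515/421880364 ≈ -7.2010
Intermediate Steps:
r(J, v) = 4*v
V/r(-483, -558) + 494990/(-378029) = 13150/((4*(-558))) + 494990/(-378029) = 13150/(-2232) + 494990*(-1/378029) = 13150*(-1/2232) - 494990/378029 = -6575/1116 - 494990/378029 = -3037949515/421880364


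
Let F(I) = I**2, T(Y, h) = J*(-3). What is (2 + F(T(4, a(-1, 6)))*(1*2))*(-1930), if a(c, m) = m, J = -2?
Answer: -142820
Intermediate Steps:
T(Y, h) = 6 (T(Y, h) = -2*(-3) = 6)
(2 + F(T(4, a(-1, 6)))*(1*2))*(-1930) = (2 + 6**2*(1*2))*(-1930) = (2 + 36*2)*(-1930) = (2 + 72)*(-1930) = 74*(-1930) = -142820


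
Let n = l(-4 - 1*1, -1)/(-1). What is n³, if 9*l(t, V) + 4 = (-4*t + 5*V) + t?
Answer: -8/27 ≈ -0.29630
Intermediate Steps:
l(t, V) = -4/9 - t/3 + 5*V/9 (l(t, V) = -4/9 + ((-4*t + 5*V) + t)/9 = -4/9 + (-3*t + 5*V)/9 = -4/9 + (-t/3 + 5*V/9) = -4/9 - t/3 + 5*V/9)
n = -⅔ (n = (-4/9 - (-4 - 1*1)/3 + (5/9)*(-1))/(-1) = (-4/9 - (-4 - 1)/3 - 5/9)*(-1) = (-4/9 - ⅓*(-5) - 5/9)*(-1) = (-4/9 + 5/3 - 5/9)*(-1) = (⅔)*(-1) = -⅔ ≈ -0.66667)
n³ = (-⅔)³ = -8/27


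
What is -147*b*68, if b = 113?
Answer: -1129548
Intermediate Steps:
-147*b*68 = -147*113*68 = -16611*68 = -1129548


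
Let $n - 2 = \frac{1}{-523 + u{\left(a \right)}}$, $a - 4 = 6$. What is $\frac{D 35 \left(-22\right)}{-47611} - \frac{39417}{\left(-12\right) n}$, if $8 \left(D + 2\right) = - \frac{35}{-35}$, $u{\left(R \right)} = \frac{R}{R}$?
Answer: $\frac{46648111659}{28376156} \approx 1643.9$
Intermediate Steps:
$a = 10$ ($a = 4 + 6 = 10$)
$u{\left(R \right)} = 1$
$D = - \frac{15}{8}$ ($D = -2 + \frac{\left(-35\right) \frac{1}{-35}}{8} = -2 + \frac{\left(-35\right) \left(- \frac{1}{35}\right)}{8} = -2 + \frac{1}{8} \cdot 1 = -2 + \frac{1}{8} = - \frac{15}{8} \approx -1.875$)
$n = \frac{1043}{522}$ ($n = 2 + \frac{1}{-523 + 1} = 2 + \frac{1}{-522} = 2 - \frac{1}{522} = \frac{1043}{522} \approx 1.9981$)
$\frac{D 35 \left(-22\right)}{-47611} - \frac{39417}{\left(-12\right) n} = \frac{\left(- \frac{15}{8}\right) 35 \left(-22\right)}{-47611} - \frac{39417}{\left(-12\right) \frac{1043}{522}} = \left(- \frac{525}{8}\right) \left(-22\right) \left(- \frac{1}{47611}\right) - \frac{39417}{- \frac{2086}{87}} = \frac{5775}{4} \left(- \frac{1}{47611}\right) - - \frac{489897}{298} = - \frac{5775}{190444} + \frac{489897}{298} = \frac{46648111659}{28376156}$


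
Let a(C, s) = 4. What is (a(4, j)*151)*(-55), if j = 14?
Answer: -33220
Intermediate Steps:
(a(4, j)*151)*(-55) = (4*151)*(-55) = 604*(-55) = -33220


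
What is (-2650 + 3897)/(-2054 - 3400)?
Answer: -1247/5454 ≈ -0.22864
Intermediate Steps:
(-2650 + 3897)/(-2054 - 3400) = 1247/(-5454) = 1247*(-1/5454) = -1247/5454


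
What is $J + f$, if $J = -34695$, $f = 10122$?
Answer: $-24573$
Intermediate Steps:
$J + f = -34695 + 10122 = -24573$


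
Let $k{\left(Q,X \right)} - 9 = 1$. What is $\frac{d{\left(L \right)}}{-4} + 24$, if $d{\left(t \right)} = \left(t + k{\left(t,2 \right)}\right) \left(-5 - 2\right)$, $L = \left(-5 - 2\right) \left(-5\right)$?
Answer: $\frac{411}{4} \approx 102.75$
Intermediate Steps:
$k{\left(Q,X \right)} = 10$ ($k{\left(Q,X \right)} = 9 + 1 = 10$)
$L = 35$ ($L = \left(-7\right) \left(-5\right) = 35$)
$d{\left(t \right)} = -70 - 7 t$ ($d{\left(t \right)} = \left(t + 10\right) \left(-5 - 2\right) = \left(10 + t\right) \left(-7\right) = -70 - 7 t$)
$\frac{d{\left(L \right)}}{-4} + 24 = \frac{-70 - 245}{-4} + 24 = - \frac{-70 - 245}{4} + 24 = \left(- \frac{1}{4}\right) \left(-315\right) + 24 = \frac{315}{4} + 24 = \frac{411}{4}$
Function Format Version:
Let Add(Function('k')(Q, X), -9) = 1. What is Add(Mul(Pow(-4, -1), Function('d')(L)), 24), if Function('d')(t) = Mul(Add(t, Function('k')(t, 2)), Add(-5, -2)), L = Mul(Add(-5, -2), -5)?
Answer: Rational(411, 4) ≈ 102.75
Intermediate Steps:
Function('k')(Q, X) = 10 (Function('k')(Q, X) = Add(9, 1) = 10)
L = 35 (L = Mul(-7, -5) = 35)
Function('d')(t) = Add(-70, Mul(-7, t)) (Function('d')(t) = Mul(Add(t, 10), Add(-5, -2)) = Mul(Add(10, t), -7) = Add(-70, Mul(-7, t)))
Add(Mul(Pow(-4, -1), Function('d')(L)), 24) = Add(Mul(Pow(-4, -1), Add(-70, Mul(-7, 35))), 24) = Add(Mul(Rational(-1, 4), Add(-70, -245)), 24) = Add(Mul(Rational(-1, 4), -315), 24) = Add(Rational(315, 4), 24) = Rational(411, 4)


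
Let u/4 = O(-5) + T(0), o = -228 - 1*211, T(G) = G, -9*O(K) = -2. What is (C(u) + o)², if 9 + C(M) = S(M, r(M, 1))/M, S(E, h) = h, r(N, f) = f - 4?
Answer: 13039321/64 ≈ 2.0374e+5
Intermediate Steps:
O(K) = 2/9 (O(K) = -⅑*(-2) = 2/9)
o = -439 (o = -228 - 211 = -439)
r(N, f) = -4 + f
u = 8/9 (u = 4*(2/9 + 0) = 4*(2/9) = 8/9 ≈ 0.88889)
C(M) = -9 - 3/M (C(M) = -9 + (-4 + 1)/M = -9 - 3/M)
(C(u) + o)² = ((-9 - 3/8/9) - 439)² = ((-9 - 3*9/8) - 439)² = ((-9 - 27/8) - 439)² = (-99/8 - 439)² = (-3611/8)² = 13039321/64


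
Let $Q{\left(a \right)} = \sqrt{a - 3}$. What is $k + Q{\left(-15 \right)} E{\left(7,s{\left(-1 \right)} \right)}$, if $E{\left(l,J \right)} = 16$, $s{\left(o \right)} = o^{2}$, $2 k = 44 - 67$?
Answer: $- \frac{23}{2} + 48 i \sqrt{2} \approx -11.5 + 67.882 i$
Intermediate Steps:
$k = - \frac{23}{2}$ ($k = \frac{44 - 67}{2} = \frac{1}{2} \left(-23\right) = - \frac{23}{2} \approx -11.5$)
$Q{\left(a \right)} = \sqrt{-3 + a}$
$k + Q{\left(-15 \right)} E{\left(7,s{\left(-1 \right)} \right)} = - \frac{23}{2} + \sqrt{-3 - 15} \cdot 16 = - \frac{23}{2} + \sqrt{-18} \cdot 16 = - \frac{23}{2} + 3 i \sqrt{2} \cdot 16 = - \frac{23}{2} + 48 i \sqrt{2}$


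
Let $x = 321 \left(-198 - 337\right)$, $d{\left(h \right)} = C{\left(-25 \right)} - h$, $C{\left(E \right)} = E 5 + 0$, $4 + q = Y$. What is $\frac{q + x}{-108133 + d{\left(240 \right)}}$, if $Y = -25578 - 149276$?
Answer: $\frac{8887}{2782} \approx 3.1945$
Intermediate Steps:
$Y = -174854$
$q = -174858$ ($q = -4 - 174854 = -174858$)
$C{\left(E \right)} = 5 E$ ($C{\left(E \right)} = 5 E + 0 = 5 E$)
$d{\left(h \right)} = -125 - h$ ($d{\left(h \right)} = 5 \left(-25\right) - h = -125 - h$)
$x = -171735$ ($x = 321 \left(-535\right) = -171735$)
$\frac{q + x}{-108133 + d{\left(240 \right)}} = \frac{-174858 - 171735}{-108133 - 365} = - \frac{346593}{-108133 - 365} = - \frac{346593}{-108498} = \left(-346593\right) \left(- \frac{1}{108498}\right) = \frac{8887}{2782}$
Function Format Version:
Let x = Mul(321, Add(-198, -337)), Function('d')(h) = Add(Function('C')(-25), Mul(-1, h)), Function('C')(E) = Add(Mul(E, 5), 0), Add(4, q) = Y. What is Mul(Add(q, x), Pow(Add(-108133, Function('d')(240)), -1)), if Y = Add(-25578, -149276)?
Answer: Rational(8887, 2782) ≈ 3.1945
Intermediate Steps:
Y = -174854
q = -174858 (q = Add(-4, -174854) = -174858)
Function('C')(E) = Mul(5, E) (Function('C')(E) = Add(Mul(5, E), 0) = Mul(5, E))
Function('d')(h) = Add(-125, Mul(-1, h)) (Function('d')(h) = Add(Mul(5, -25), Mul(-1, h)) = Add(-125, Mul(-1, h)))
x = -171735 (x = Mul(321, -535) = -171735)
Mul(Add(q, x), Pow(Add(-108133, Function('d')(240)), -1)) = Mul(Add(-174858, -171735), Pow(Add(-108133, Add(-125, Mul(-1, 240))), -1)) = Mul(-346593, Pow(Add(-108133, Add(-125, -240)), -1)) = Mul(-346593, Pow(Add(-108133, -365), -1)) = Mul(-346593, Pow(-108498, -1)) = Mul(-346593, Rational(-1, 108498)) = Rational(8887, 2782)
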